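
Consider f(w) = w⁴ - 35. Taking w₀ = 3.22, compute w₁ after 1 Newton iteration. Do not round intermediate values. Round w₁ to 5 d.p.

2.67708

Newton update: w ← w − f(w)/f'(w).
f'(w) = 4w³
w_0 = 3.220000: f = 72.503719, f' = 133.544992 → w_1 = 3.220000 - (72.503719)/(133.544992) = 2.677084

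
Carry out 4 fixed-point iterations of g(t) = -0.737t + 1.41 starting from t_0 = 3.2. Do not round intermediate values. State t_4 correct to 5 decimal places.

1.51636

t_1 = g(3.200000) = -0.948400
t_2 = g(-0.948400) = 2.108971
t_3 = g(2.108971) = -0.144311
t_4 = g(-0.144311) = 1.516358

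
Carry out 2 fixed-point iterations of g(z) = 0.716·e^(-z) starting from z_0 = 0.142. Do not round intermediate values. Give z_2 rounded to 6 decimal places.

0.384700

z_1 = g(0.142000) = 0.621217
z_2 = g(0.621217) = 0.384700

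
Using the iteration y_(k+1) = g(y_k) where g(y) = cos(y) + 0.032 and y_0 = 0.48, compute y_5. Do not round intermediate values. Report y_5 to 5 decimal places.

0.79475

y_1 = g(0.480000) = 0.918995
y_2 = g(0.918995) = 0.638619
y_3 = g(0.638619) = 0.834919
y_4 = g(0.834919) = 0.703237
y_5 = g(0.703237) = 0.794753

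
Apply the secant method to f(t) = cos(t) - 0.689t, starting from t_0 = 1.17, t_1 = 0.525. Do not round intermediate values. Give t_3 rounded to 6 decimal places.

0.903333

f(t_0) = -0.415978, f(t_1) = 0.503599
t_2 = 0.525000 - (0.503599)·(0.525000 - 1.170000)/(0.503599 - (-0.415978)) = 0.878229; f(t_2) = 0.033415
t_3 = 0.878229 - (0.033415)·(0.878229 - 0.525000)/(0.033415 - (0.503599)) = 0.903333; f(t_3) = -0.003400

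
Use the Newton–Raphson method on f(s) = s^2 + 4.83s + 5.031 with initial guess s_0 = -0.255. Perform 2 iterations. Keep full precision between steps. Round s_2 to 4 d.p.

-1.4657

f'(s) = 2s + 4.83
s_0 = -0.255000: f = 3.864375, f' = 4.320000 → s_1 = -0.255000 - (3.864375)/(4.320000) = -1.149531
s_1 = -1.149531: f = 0.800186, f' = 2.530938 → s_2 = -1.149531 - (0.800186)/(2.530938) = -1.465693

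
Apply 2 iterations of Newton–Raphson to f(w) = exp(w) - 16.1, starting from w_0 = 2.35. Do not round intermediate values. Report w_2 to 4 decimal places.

2.7843

Newton update: w ← w − f(w)/f'(w).
f'(w) = exp(w)
w_0 = 2.350000: f = -5.614430, f' = 10.485570 → w_1 = 2.350000 - (-5.614430)/(10.485570) = 2.885444
w_1 = 2.885444: f = 1.811510, f' = 17.911510 → w_2 = 2.885444 - (1.811510)/(17.911510) = 2.784307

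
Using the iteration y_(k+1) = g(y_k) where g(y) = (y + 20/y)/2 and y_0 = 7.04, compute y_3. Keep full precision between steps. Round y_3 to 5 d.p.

4.47219

y_1 = g(7.040000) = 4.940455
y_2 = g(4.940455) = 4.494333
y_3 = g(4.494333) = 4.472191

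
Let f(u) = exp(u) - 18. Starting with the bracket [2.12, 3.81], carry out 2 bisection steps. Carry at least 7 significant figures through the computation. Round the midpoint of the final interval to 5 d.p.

2.75375

f(2.120000) = -9.668863, f(3.810000) = 27.150439 (opposite signs)
step 1: m = 2.965000, f(m) = 1.394703 > 0 → root in [2.120000, 2.965000]
step 2: m = 2.542500, f(m) = -5.288590 < 0 → root in [2.542500, 2.965000]
Midpoint of [2.542500, 2.965000] = 2.753750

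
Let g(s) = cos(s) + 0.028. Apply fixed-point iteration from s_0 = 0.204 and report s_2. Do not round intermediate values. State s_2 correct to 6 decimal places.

s_1 = g(0.204000) = 1.007264
s_2 = g(1.007264) = 0.562176

0.562176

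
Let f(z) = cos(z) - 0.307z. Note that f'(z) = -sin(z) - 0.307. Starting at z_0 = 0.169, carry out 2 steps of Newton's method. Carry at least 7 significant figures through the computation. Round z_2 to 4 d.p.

Newton update: z ← z − f(z)/f'(z).
z_0 = 0.169000: f = 0.933870, f' = -0.475197 → z_1 = 0.169000 - (0.933870)/(-0.475197) = 2.134229
z_1 = 2.134229: f = -1.189300, f' = -1.152427 → z_2 = 2.134229 - (-1.189300)/(-1.152427) = 1.102233

1.1022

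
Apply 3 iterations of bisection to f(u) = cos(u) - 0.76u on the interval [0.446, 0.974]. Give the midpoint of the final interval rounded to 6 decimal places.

f(0.446000) = 0.563220, f(0.974000) = -0.178245 (opposite signs)
step 1: m = 0.710000, f(m) = 0.218762 > 0 → root in [0.710000, 0.974000]
step 2: m = 0.842000, f(m) = 0.026052 > 0 → root in [0.842000, 0.974000]
step 3: m = 0.908000, f(m) = -0.074756 < 0 → root in [0.842000, 0.908000]
Midpoint of [0.842000, 0.908000] = 0.875000

0.875000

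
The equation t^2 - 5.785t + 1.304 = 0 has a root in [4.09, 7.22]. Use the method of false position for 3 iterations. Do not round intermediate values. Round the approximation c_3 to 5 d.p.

5.52268

f(4.090000) = -5.628550, f(7.220000) = 11.664700
step 1: c = 5.108742, f(c) = -2.150827 < 0 → new bracket [5.108742, 7.220000]
step 2: c = 5.437427, f(c) = -0.585904 < 0 → new bracket [5.437427, 7.220000]
step 3: c = 5.522681, f(c) = -0.144704 < 0 → new bracket [5.522681, 7.220000]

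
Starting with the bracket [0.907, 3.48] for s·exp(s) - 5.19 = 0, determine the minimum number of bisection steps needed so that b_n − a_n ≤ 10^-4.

15

Initial width b − a = 3.48 − 0.907 = 2.573000.
After n steps the width is (b−a)/2^n; need (b−a)/2^n ≤ 10^-4.
So n ≥ log₂(2.573000/10^-4) = log₂(25730.0000) ≈ 14.6512.
Hence n = 15.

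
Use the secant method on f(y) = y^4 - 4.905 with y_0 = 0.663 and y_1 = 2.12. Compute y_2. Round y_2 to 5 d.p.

Secant update: y_(k+1) = y_k − f(y_k)·(y_k − y_(k-1))/(f(y_k) − f(y_(k-1))).
f(y_0) = -4.711779, f(y_1) = 15.294631
y_2 = 2.120000 - (15.294631)·(2.120000 - 0.663000)/(15.294631 - (-4.711779)) = 1.006143; f(y_2) = -3.880200

1.00614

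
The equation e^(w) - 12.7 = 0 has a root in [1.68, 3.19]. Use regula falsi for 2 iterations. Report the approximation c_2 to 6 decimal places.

False-position update: c = (a·f(b) − b·f(a))/(f(b) − f(a)); replace the endpoint whose sign matches f(c).
f(1.680000) = -7.334444, f(3.190000) = 11.588427
step 1: c = 2.265271, f(c) = -3.066264 < 0 → new bracket [2.265271, 3.190000]
step 2: c = 2.458756, f(c) = -1.009739 < 0 → new bracket [2.458756, 3.190000]

2.458756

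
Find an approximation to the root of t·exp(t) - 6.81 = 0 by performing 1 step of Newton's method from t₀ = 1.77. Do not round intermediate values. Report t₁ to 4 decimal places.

1.5498

f'(t) = (t + 1)·exp(t)
t_0 = 1.770000: f = 3.581410, f' = 16.262264 → t_1 = 1.770000 - (3.581410)/(16.262264) = 1.549772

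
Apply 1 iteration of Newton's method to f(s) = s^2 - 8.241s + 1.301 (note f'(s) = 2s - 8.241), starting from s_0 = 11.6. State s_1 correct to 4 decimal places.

Newton update: s ← s − f(s)/f'(s).
s_0 = 11.600000: f = 40.265400, f' = 14.959000 → s_1 = 11.600000 - (40.265400)/(14.959000) = 8.908283

8.9083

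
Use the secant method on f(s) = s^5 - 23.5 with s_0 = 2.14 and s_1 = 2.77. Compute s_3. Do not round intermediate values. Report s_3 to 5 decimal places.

1.96466

f(s_0) = 21.381655, f(s_1) = 139.579303
s_2 = 2.770000 - (139.579303)·(2.770000 - 2.140000)/(139.579303 - (21.381655)) = 2.026035; f(s_2) = 10.637702
s_3 = 2.026035 - (10.637702)·(2.026035 - 2.770000)/(10.637702 - (139.579303)) = 1.964657; f(s_3) = 5.770765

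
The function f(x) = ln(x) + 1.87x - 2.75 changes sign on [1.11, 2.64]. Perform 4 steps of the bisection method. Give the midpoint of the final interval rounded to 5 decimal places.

1.34906

f(1.110000) = -0.569940, f(2.640000) = 3.157579 (opposite signs)
step 1: m = 1.875000, f(m) = 1.384859 > 0 → root in [1.110000, 1.875000]
step 2: m = 1.492500, f(m) = 0.441428 > 0 → root in [1.110000, 1.492500]
step 3: m = 1.301250, f(m) = -0.053337 < 0 → root in [1.301250, 1.492500]
step 4: m = 1.396875, f(m) = 0.196394 > 0 → root in [1.301250, 1.396875]
Midpoint of [1.301250, 1.396875] = 1.349063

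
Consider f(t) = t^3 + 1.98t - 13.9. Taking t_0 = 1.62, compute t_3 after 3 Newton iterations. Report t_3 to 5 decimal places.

2.13124

f'(t) = 3t^2 + 1.98
t_0 = 1.620000: f = -6.440872, f' = 9.853200 → t_1 = 1.620000 - (-6.440872)/(9.853200) = 2.273683
t_1 = 2.273683: f = 2.356007, f' = 17.488907 → t_2 = 2.273683 - (2.356007)/(17.488907) = 2.138969
t_2 = 2.138969: f = 0.121343, f' = 15.705564 → t_3 = 2.138969 - (0.121343)/(15.705564) = 2.131243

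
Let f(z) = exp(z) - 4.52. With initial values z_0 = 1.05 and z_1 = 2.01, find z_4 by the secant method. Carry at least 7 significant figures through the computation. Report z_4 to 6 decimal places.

1.510011

f(z_0) = -1.662349, f(z_1) = 2.943317
z_2 = 2.010000 - (2.943317)·(2.010000 - 1.050000)/(2.943317 - (-1.662349)) = 1.396498; f(z_2) = -0.478976
z_3 = 1.396498 - (-0.478976)·(1.396498 - 2.010000)/(-0.478976 - (2.943317)) = 1.482362; f(z_3) = -0.116664
z_4 = 1.482362 - (-0.116664)·(1.482362 - 1.396498)/(-0.116664 - (-0.478976)) = 1.510011; f(z_4) = 0.006779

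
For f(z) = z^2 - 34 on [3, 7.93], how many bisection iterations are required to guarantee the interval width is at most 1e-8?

29

Initial width b − a = 7.93 − 3 = 4.930000.
After n steps the width is (b−a)/2^n; need (b−a)/2^n ≤ 1e-8.
So n ≥ log₂(4.930000/1e-8) = log₂(493000000.0000) ≈ 28.8770.
Hence n = 29.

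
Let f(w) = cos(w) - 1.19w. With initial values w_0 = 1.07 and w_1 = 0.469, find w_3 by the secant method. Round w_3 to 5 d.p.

0.66327

f(w_0) = -0.793176, f(w_1) = 0.333911
w_2 = 0.469000 - (0.333911)·(0.469000 - 1.070000)/(0.333911 - (-0.793176)) = 0.647052; f(w_2) = 0.027872
w_3 = 0.647052 - (0.027872)·(0.647052 - 0.469000)/(0.027872 - (0.333911)) = 0.663268; f(w_3) = -0.001305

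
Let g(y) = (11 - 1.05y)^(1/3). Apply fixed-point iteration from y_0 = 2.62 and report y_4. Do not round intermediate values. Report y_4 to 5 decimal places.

y_1 = g(2.620000) = 2.020538
y_2 = g(2.020538) = 2.070676
y_3 = g(2.070676) = 2.066575
y_4 = g(2.066575) = 2.066911

2.06691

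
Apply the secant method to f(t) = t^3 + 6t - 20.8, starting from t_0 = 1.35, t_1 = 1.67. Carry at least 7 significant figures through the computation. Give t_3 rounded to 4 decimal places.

f(t_0) = -10.239625, f(t_1) = -6.122537
t_2 = 1.670000 - (-6.122537)·(1.670000 - 1.350000)/(-6.122537 - (-10.239625)) = 2.145873; f(t_2) = 1.956496
t_3 = 2.145873 - (1.956496)·(2.145873 - 1.670000)/(1.956496 - (-6.122537)) = 2.030631; f(t_3) = -0.242980

2.0306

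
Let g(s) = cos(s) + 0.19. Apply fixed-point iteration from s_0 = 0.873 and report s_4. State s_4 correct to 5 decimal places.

0.85735

s_1 = g(0.873000) = 0.832531
s_2 = g(0.832531) = 0.863006
s_3 = g(0.863006) = 0.840156
s_4 = g(0.840156) = 0.857346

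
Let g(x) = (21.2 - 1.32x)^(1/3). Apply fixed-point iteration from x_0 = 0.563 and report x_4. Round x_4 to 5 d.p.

2.60883

x_1 = g(0.563000) = 2.734930
x_2 = g(2.734930) = 2.600685
x_3 = g(2.600685) = 2.609389
x_4 = g(2.609389) = 2.608826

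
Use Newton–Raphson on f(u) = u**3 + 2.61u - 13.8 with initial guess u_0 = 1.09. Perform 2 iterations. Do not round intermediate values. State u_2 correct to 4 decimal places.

2.1563

f'(u) = 3u**2 + 2.61
u_0 = 1.090000: f = -9.660071, f' = 6.174300 → u_1 = 1.090000 - (-9.660071)/(6.174300) = 2.654561
u_1 = 2.654561: f = 11.834291, f' = 23.750088 → u_2 = 2.654561 - (11.834291)/(23.750088) = 2.156277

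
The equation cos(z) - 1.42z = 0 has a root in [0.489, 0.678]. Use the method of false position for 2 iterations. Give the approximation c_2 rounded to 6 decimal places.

False-position update: c = (a·f(b) − b·f(a))/(f(b) − f(a)); replace the endpoint whose sign matches f(c).
f(0.489000) = 0.188423, f(0.678000) = -0.183931
step 1: c = 0.584640, f(c) = 0.003722 > 0 → new bracket [0.584640, 0.678000]
step 2: c = 0.586492, f(c) = 0.000069 > 0 → new bracket [0.586492, 0.678000]

0.586492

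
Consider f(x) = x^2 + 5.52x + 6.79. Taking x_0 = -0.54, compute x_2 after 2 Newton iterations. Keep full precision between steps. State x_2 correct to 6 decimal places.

-1.792609

f'(x) = 2x + 5.52
x_0 = -0.540000: f = 4.100800, f' = 4.440000 → x_1 = -0.540000 - (4.100800)/(4.440000) = -1.463604
x_1 = -1.463604: f = 0.853044, f' = 2.592793 → x_2 = -1.463604 - (0.853044)/(2.592793) = -1.792609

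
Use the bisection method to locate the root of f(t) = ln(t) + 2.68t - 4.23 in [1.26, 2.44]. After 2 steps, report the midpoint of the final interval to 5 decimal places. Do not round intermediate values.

1.40750

f(1.260000) = -0.622088, f(2.440000) = 3.201198 (opposite signs)
step 1: m = 1.850000, f(m) = 1.343186 > 0 → root in [1.260000, 1.850000]
step 2: m = 1.555000, f(m) = 0.378876 > 0 → root in [1.260000, 1.555000]
Midpoint of [1.260000, 1.555000] = 1.407500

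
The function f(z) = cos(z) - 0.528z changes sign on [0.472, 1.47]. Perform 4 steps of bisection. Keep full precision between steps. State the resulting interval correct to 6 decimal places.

f(0.472000) = 0.641445, f(1.470000) = -0.675534 (opposite signs)
step 1: m = 0.971000, f(m) = 0.051786 > 0 → root in [0.971000, 1.470000]
step 2: m = 1.220500, f(m) = -0.301248 < 0 → root in [0.971000, 1.220500]
step 3: m = 1.095750, f(m) = -0.121176 < 0 → root in [0.971000, 1.095750]
step 4: m = 1.033375, f(m) = -0.033699 < 0 → root in [0.971000, 1.033375]

[0.971000, 1.033375]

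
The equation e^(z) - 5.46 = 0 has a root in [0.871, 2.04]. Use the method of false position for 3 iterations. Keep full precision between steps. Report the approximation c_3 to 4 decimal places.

1.6935

False-position update: c = (a·f(b) − b·f(a))/(f(b) − f(a)); replace the endpoint whose sign matches f(c).
f(0.871000) = -3.070701, f(2.040000) = 2.230609
step 1: c = 1.548125, f(c) = -0.757356 < 0 → new bracket [1.548125, 2.040000]
step 2: c = 1.672800, f(c) = -0.132938 < 0 → new bracket [1.672800, 2.040000]
step 3: c = 1.693453, f(c) = -0.021773 < 0 → new bracket [1.693453, 2.040000]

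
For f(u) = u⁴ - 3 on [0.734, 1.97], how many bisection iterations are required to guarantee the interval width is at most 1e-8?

Initial width b − a = 1.97 − 0.734 = 1.236000.
After n steps the width is (b−a)/2^n; need (b−a)/2^n ≤ 1e-8.
So n ≥ log₂(1.236000/1e-8) = log₂(123600000.0000) ≈ 26.8811.
Hence n = 27.

27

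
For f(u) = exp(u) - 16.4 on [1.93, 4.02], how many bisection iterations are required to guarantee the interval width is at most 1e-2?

Initial width b − a = 4.02 − 1.93 = 2.090000.
After n steps the width is (b−a)/2^n; need (b−a)/2^n ≤ 1e-2.
So n ≥ log₂(2.090000/1e-2) = log₂(209.0000) ≈ 7.7074.
Hence n = 8.

8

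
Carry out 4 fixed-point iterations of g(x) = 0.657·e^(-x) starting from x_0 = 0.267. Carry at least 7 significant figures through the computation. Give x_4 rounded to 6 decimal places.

x_1 = g(0.267000) = 0.503047
x_2 = g(0.503047) = 0.397278
x_3 = g(0.397278) = 0.441601
x_4 = g(0.441601) = 0.422455

0.422455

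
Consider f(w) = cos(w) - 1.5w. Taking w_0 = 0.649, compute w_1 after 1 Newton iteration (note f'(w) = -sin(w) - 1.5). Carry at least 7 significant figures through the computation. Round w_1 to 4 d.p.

w_0 = 0.649000: f = -0.176811, f' = -2.104390 → w_1 = 0.649000 - (-0.176811)/(-2.104390) = 0.564980

0.5650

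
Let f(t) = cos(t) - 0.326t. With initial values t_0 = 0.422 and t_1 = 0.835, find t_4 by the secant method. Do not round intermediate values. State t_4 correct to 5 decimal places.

f(t_0) = 0.774700, f(t_1) = 0.398968
t_2 = 0.835000 - (0.398968)·(0.835000 - 0.422000)/(0.398968 - (0.774700)) = 1.273540; f(t_2) = -0.122277
t_3 = 1.273540 - (-0.122277)·(1.273540 - 0.835000)/(-0.122277 - (0.398968)) = 1.170665; f(t_3) = 0.007903
t_4 = 1.170665 - (0.007903)·(1.170665 - 1.273540)/(0.007903 - (-0.122277)) = 1.176910; f(t_4) = 0.000107

1.17691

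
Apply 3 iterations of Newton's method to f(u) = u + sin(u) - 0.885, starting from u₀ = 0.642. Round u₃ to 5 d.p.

f'(u) = 1 + cos(u)
u_0 = 0.642000: f = 0.355798, f' = 1.800900 → u_1 = 0.642000 - (0.355798)/(1.800900) = 0.444433
u_1 = 0.444433: f = -0.010621, f' = 1.902855 → u_2 = 0.444433 - (-0.010621)/(1.902855) = 0.450015
u_2 = 0.450015: f = -0.000007, f' = 1.900441 → u_3 = 0.450015 - (-0.000007)/(1.900441) = 0.450018

0.45002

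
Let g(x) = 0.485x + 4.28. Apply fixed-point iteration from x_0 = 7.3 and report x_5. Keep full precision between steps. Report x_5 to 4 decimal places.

x_1 = g(7.300000) = 7.820500
x_2 = g(7.820500) = 8.072942
x_3 = g(8.072942) = 8.195377
x_4 = g(8.195377) = 8.254758
x_5 = g(8.254758) = 8.283558

8.2836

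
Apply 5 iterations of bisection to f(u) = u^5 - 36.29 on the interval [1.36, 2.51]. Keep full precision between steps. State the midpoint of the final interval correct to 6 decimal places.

2.060781

f(1.360000) = -31.637413, f(2.510000) = 63.335063 (opposite signs)
step 1: m = 1.935000, f(m) = -9.162808 < 0 → root in [1.935000, 2.510000]
step 2: m = 2.222500, f(m) = 17.936160 > 0 → root in [1.935000, 2.222500]
step 3: m = 2.078750, f(m) = 2.526048 > 0 → root in [1.935000, 2.078750]
step 4: m = 2.006875, f(m) = -3.736206 < 0 → root in [2.006875, 2.078750]
step 5: m = 2.042813, f(m) = -0.715195 < 0 → root in [2.042813, 2.078750]
Midpoint of [2.042813, 2.078750] = 2.060781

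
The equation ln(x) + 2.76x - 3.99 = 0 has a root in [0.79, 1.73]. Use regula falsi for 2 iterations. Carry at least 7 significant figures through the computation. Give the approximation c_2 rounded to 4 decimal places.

f(0.790000) = -2.045322, f(1.730000) = 1.332921
step 1: c = 1.359113, f(c) = 0.067985 > 0 → new bracket [0.790000, 1.359113]
step 2: c = 1.340805, f(c) = 0.003892 > 0 → new bracket [0.790000, 1.340805]

1.3408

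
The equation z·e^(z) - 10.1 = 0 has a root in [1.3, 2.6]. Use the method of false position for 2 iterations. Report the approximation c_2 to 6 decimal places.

False-position update: c = (a·f(b) − b·f(a))/(f(b) − f(a)); replace the endpoint whose sign matches f(c).
f(1.300000) = -5.329914, f(2.600000) = 24.905719
step 1: c = 1.529163, f(c) = -3.043963 < 0 → new bracket [1.529163, 2.600000]
step 2: c = 1.645786, f(c) = -1.566455 < 0 → new bracket [1.645786, 2.600000]

1.645786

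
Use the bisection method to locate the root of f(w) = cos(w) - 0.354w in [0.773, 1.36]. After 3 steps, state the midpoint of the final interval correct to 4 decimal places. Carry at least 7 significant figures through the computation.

f(0.773000) = 0.442177, f(1.360000) = -0.272201 (opposite signs)
step 1: m = 1.066500, f(m) = 0.105650 > 0 → root in [1.066500, 1.360000]
step 2: m = 1.213250, f(m) = -0.079514 < 0 → root in [1.066500, 1.213250]
step 3: m = 1.139875, f(m) = 0.014192 > 0 → root in [1.139875, 1.213250]
Midpoint of [1.139875, 1.213250] = 1.176562

1.1766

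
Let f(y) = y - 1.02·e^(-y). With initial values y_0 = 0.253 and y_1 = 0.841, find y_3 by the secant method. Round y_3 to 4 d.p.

0.5736

f(y_0) = -0.538997, f(y_1) = 0.401095
y_2 = 0.841000 - (0.401095)·(0.841000 - 0.253000)/(0.401095 - (-0.538997)) = 0.590127; f(y_2) = 0.024785
y_3 = 0.590127 - (0.024785)·(0.590127 - 0.841000)/(0.024785 - (0.401095)) = 0.573604; f(y_3) = -0.001157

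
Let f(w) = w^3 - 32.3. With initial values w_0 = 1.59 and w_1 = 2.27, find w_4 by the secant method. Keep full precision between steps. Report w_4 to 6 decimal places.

3.121334

f(w_0) = -28.280321, f(w_1) = -20.602917
w_2 = 2.270000 - (-20.602917)·(2.270000 - 1.590000)/(-20.602917 - (-28.280321)) = 4.094833; f(w_2) = 36.360779
w_3 = 4.094833 - (36.360779)·(4.094833 - 2.270000)/(36.360779 - (-20.602917)) = 2.930015; f(w_3) = -7.145857
w_4 = 2.930015 - (-7.145857)·(2.930015 - 4.094833)/(-7.145857 - (36.360779)) = 3.121334; f(w_4) = -1.889712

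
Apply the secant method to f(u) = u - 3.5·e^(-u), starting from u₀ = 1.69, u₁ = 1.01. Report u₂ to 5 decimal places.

1.14755

Secant update: u_(k+1) = u_k − f(u_k)·(u_k − u_(k-1))/(f(u_k) − f(u_(k-1))).
f(u_0) = 1.044182, f(u_1) = -0.264766
u_2 = 1.010000 - (-0.264766)·(1.010000 - 1.690000)/(-0.264766 - (1.044182)) = 1.147546; f(u_2) = 0.036595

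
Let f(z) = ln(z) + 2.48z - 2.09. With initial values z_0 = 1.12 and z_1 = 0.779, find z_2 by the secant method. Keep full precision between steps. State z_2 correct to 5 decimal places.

f(z_0) = 0.800929, f(z_1) = -0.407824
z_2 = 0.779000 - (-0.407824)·(0.779000 - 1.120000)/(-0.407824 - (0.800929)) = 0.894051; f(z_2) = 0.015254

0.89405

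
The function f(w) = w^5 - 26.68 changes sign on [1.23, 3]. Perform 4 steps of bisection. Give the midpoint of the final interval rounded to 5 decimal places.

1.94906

f(1.230000) = -23.864694, f(3.000000) = 216.320000 (opposite signs)
step 1: m = 2.115000, f(m) = 15.640604 > 0 → root in [1.230000, 2.115000]
step 2: m = 1.672500, f(m) = -13.593285 < 0 → root in [1.672500, 2.115000]
step 3: m = 1.893750, f(m) = -2.323593 < 0 → root in [1.893750, 2.115000]
step 4: m = 2.004375, f(m) = 5.671535 > 0 → root in [1.893750, 2.004375]
Midpoint of [1.893750, 2.004375] = 1.949063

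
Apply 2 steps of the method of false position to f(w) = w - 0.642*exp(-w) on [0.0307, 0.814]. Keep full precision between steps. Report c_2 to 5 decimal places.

False-position update: c = (a·f(b) − b·f(a))/(f(b) − f(a)); replace the endpoint whose sign matches f(c).
f(0.030700) = -0.591890, f(0.814000) = 0.529541
step 1: c = 0.444125, f(c) = 0.032355 > 0 → new bracket [0.030700, 0.444125]
step 2: c = 0.422696, f(c) = 0.002008 > 0 → new bracket [0.030700, 0.422696]

0.42270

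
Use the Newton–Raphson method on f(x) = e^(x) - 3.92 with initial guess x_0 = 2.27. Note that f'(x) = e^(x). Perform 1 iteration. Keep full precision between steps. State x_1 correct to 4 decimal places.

1.6750

x_0 = 2.270000: f = 5.759401, f' = 9.679401 → x_1 = 2.270000 - (5.759401)/(9.679401) = 1.674984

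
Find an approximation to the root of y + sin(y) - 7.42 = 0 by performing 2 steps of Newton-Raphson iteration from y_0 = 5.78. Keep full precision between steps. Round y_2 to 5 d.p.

f'(y) = 1 + cos(y)
y_0 = 5.780000: f = -2.122218, f' = 1.876051 → y_1 = 5.780000 - (-2.122218)/(1.876051) = 6.911216
y_1 = 6.911216: f = 0.078768, f' = 1.809186 → y_2 = 6.911216 - (0.078768)/(1.809186) = 6.867678

6.86768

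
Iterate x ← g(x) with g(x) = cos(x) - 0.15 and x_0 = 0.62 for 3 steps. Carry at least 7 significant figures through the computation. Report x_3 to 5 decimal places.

x_1 = g(0.620000) = 0.663878
x_2 = g(0.663878) = 0.637608
x_3 = g(0.637608) = 0.653522

0.65352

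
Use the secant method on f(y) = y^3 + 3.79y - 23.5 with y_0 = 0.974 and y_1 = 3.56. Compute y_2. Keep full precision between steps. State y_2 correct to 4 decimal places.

1.8784

f(y_0) = -18.884530, f(y_1) = 35.110416
y_2 = 3.560000 - (35.110416)·(3.560000 - 0.974000)/(35.110416 - (-18.884530)) = 1.878444; f(y_2) = -9.752513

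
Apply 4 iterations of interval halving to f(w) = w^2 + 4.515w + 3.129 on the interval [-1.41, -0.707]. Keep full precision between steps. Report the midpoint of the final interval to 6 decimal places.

-0.860781

f(-1.410000) = -1.249050, f(-0.707000) = 0.436744 (opposite signs)
step 1: m = -1.058500, f(m) = -0.529705 < 0 → root in [-1.058500, -0.707000]
step 2: m = -0.882750, f(m) = -0.077369 < 0 → root in [-0.882750, -0.707000]
step 3: m = -0.794875, f(m) = 0.171966 > 0 → root in [-0.882750, -0.794875]
step 4: m = -0.838812, f(m) = 0.045368 > 0 → root in [-0.882750, -0.838812]
Midpoint of [-0.882750, -0.838812] = -0.860781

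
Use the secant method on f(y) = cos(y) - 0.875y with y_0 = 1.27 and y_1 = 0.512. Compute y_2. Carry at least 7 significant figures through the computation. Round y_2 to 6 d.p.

f(y_0) = -0.814969, f(y_1) = 0.423766
y_2 = 0.512000 - (0.423766)·(0.512000 - 1.270000)/(0.423766 - (-0.814969)) = 0.771309; f(y_2) = 0.042104

0.771309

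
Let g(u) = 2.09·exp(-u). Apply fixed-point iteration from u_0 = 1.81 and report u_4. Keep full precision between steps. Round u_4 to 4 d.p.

1.3016

u_1 = g(1.810000) = 0.342037
u_2 = g(0.342037) = 1.484573
u_3 = g(1.484573) = 0.473592
u_4 = g(0.473592) = 1.301571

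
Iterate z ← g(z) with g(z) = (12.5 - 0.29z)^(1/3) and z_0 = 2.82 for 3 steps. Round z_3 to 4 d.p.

2.2791

z_1 = g(2.820000) = 2.269037
z_2 = g(2.269037) = 2.279335
z_3 = g(2.279335) = 2.279143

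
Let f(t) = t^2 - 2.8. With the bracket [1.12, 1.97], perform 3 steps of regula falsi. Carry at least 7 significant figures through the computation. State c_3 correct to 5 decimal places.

1.67296

f(1.120000) = -1.545600, f(1.970000) = 1.080900
step 1: c = 1.620194, f(c) = -0.174971 < 0 → new bracket [1.620194, 1.970000]
step 2: c = 1.668930, f(c) = -0.014673 < 0 → new bracket [1.668930, 1.970000]
step 3: c = 1.672962, f(c) = -0.001198 < 0 → new bracket [1.672962, 1.970000]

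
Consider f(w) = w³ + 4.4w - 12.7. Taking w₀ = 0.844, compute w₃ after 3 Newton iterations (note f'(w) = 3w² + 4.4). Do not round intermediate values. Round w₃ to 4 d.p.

Newton update: w ← w − f(w)/f'(w).
w_0 = 0.844000: f = -8.385188, f' = 6.537008 → w_1 = 0.844000 - (-8.385188)/(6.537008) = 2.126726
w_1 = 2.126726: f = 6.276694, f' = 17.968887 → w_2 = 2.126726 - (6.276694)/(17.968887) = 1.777417
w_2 = 1.777417: f = 0.735867, f' = 13.877631 → w_3 = 1.777417 - (0.735867)/(13.877631) = 1.724391

1.7244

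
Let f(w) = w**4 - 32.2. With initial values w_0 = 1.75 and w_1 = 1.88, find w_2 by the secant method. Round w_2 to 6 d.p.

f(w_0) = -22.821094, f(w_1) = -19.708017
w_2 = 1.880000 - (-19.708017)·(1.880000 - 1.750000)/(-19.708017 - (-22.821094)) = 2.702993; f(w_2) = 21.180175

2.702993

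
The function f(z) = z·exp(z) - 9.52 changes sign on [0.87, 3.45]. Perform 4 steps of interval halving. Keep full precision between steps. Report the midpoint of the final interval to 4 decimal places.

1.7569

f(0.870000) = -7.443388, f(3.450000) = 99.156353 (opposite signs)
step 1: m = 2.160000, f(m) = 9.209657 > 0 → root in [0.870000, 2.160000]
step 2: m = 1.515000, f(m) = -2.627627 < 0 → root in [1.515000, 2.160000]
step 3: m = 1.837500, f(m) = 2.021000 > 0 → root in [1.515000, 1.837500]
step 4: m = 1.676250, f(m) = -0.559651 < 0 → root in [1.676250, 1.837500]
Midpoint of [1.676250, 1.837500] = 1.756875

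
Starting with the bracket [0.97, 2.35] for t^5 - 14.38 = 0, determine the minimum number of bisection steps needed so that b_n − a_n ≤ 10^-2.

8

Initial width b − a = 2.35 − 0.97 = 1.380000.
After n steps the width is (b−a)/2^n; need (b−a)/2^n ≤ 10^-2.
So n ≥ log₂(1.380000/10^-2) = log₂(138.0000) ≈ 7.1085.
Hence n = 8.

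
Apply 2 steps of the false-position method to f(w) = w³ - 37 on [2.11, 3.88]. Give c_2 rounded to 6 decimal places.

3.297568

f(2.110000) = -27.606069, f(3.880000) = 21.411072
step 1: c = 3.106850, f(c) = -7.011075 < 0 → new bracket [3.106850, 3.880000]
step 2: c = 3.297568, f(c) = -1.142395 < 0 → new bracket [3.297568, 3.880000]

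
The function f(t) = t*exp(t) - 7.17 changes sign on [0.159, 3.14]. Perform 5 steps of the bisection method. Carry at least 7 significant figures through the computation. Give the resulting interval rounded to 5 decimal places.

[1.46319, 1.55634]

f(0.159000) = -6.983598, f(3.140000) = 65.376142 (opposite signs)
step 1: m = 1.649500, f(m) = 1.414620 > 0 → root in [0.159000, 1.649500]
step 2: m = 0.904250, f(m) = -4.936431 < 0 → root in [0.904250, 1.649500]
step 3: m = 1.276875, f(m) = -2.591870 < 0 → root in [1.276875, 1.649500]
step 4: m = 1.463188, f(m) = -0.849459 < 0 → root in [1.463188, 1.649500]
step 5: m = 1.556344, f(m) = 0.209332 > 0 → root in [1.463188, 1.556344]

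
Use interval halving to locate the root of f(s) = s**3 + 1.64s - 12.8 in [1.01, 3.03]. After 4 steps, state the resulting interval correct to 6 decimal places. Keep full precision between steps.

[2.020000, 2.146250]

f(1.010000) = -10.113299, f(3.030000) = 19.987327 (opposite signs)
step 1: m = 2.020000, f(m) = -1.244792 < 0 → root in [2.020000, 3.030000]
step 2: m = 2.525000, f(m) = 7.439453 > 0 → root in [2.020000, 2.525000]
step 3: m = 2.272500, f(m) = 2.662672 > 0 → root in [2.020000, 2.272500]
step 4: m = 2.146250, f(m) = 0.606313 > 0 → root in [2.020000, 2.146250]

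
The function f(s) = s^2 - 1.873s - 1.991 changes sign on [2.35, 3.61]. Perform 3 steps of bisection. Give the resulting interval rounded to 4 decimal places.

f(2.350000) = -0.870050, f(3.610000) = 4.279570 (opposite signs)
step 1: m = 2.980000, f(m) = 1.307860 > 0 → root in [2.350000, 2.980000]
step 2: m = 2.665000, f(m) = 0.119680 > 0 → root in [2.350000, 2.665000]
step 3: m = 2.507500, f(m) = -0.399991 < 0 → root in [2.507500, 2.665000]

[2.5075, 2.6650]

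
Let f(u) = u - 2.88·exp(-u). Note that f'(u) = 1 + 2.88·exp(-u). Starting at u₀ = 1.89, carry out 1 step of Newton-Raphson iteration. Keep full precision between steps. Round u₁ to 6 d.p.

0.876185

Newton update: u ← u − f(u)/f'(u).
u_0 = 1.890000: f = 1.454913, f' = 1.435087 → u_1 = 1.890000 - (1.454913)/(1.435087) = 0.876185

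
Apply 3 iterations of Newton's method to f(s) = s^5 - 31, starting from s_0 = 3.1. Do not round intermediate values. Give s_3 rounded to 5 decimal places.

2.02001

f'(s) = 5s^4
s_0 = 3.100000: f = 255.291510, f' = 461.760500 → s_1 = 3.100000 - (255.291510)/(461.760500) = 2.547134
s_1 = 2.547134: f = 76.215921, f' = 210.463810 → s_2 = 2.547134 - (76.215921)/(210.463810) = 2.185001
s_2 = 2.185001: f = 18.803335, f' = 113.966378 → s_3 = 2.185001 - (18.803335)/(113.966378) = 2.020011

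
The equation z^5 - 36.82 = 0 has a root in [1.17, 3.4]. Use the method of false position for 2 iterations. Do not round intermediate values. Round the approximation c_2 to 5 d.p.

f(1.170000) = -34.627552, f(3.400000) = 417.534240
step 1: c = 1.340778, f(c) = -32.487038 < 0 → new bracket [1.340778, 3.400000]
step 2: c = 1.489434, f(c) = -29.489971 < 0 → new bracket [1.489434, 3.400000]

1.48943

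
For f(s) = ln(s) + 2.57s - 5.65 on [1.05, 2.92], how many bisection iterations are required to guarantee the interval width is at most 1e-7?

25

Initial width b − a = 2.92 − 1.05 = 1.870000.
After n steps the width is (b−a)/2^n; need (b−a)/2^n ≤ 1e-7.
So n ≥ log₂(1.870000/1e-7) = log₂(18700000.0000) ≈ 24.1565.
Hence n = 25.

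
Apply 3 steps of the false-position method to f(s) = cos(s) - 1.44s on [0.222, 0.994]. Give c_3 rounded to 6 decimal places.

f(0.222000) = 0.655779, f(0.994000) = -0.886019
step 1: c = 0.550358, f(c) = 0.059822 > 0 → new bracket [0.550358, 0.994000]
step 2: c = 0.578417, f(c) = 0.004408 > 0 → new bracket [0.578417, 0.994000]
step 3: c = 0.580475, f(c) = 0.000319 > 0 → new bracket [0.580475, 0.994000]

0.580475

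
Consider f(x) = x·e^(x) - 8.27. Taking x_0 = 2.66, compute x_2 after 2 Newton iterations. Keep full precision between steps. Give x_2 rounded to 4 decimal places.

1.7452

Newton update: x ← x − f(x)/f'(x).
f'(x) = (x + 1)·e^(x)
x_0 = 2.660000: f = 29.758129, f' = 52.324418 → x_1 = 2.660000 - (29.758129)/(52.324418) = 2.091276
x_1 = 2.091276: f = 8.659388, f' = 25.024630 → x_2 = 2.091276 - (8.659388)/(25.024630) = 1.745242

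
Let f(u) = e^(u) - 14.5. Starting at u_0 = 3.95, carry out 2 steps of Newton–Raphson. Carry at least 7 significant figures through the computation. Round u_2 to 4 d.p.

2.8032

f'(u) = e^(u)
u_0 = 3.950000: f = 37.435367, f' = 51.935367 → u_1 = 3.950000 - (37.435367)/(51.935367) = 3.229193
u_1 = 3.229193: f = 10.759269, f' = 25.259269 → u_2 = 3.229193 - (10.759269)/(25.259269) = 2.803240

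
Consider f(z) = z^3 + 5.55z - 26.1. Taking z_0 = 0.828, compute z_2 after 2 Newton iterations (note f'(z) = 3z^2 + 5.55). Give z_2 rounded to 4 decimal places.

Newton update: z ← z − f(z)/f'(z).
z_0 = 0.828000: f = -20.936936, f' = 7.606752 → z_1 = 0.828000 - (-20.936936)/(7.606752) = 3.580415
z_1 = 3.580415: f = 39.669963, f' = 44.008109 → z_2 = 3.580415 - (39.669963)/(44.008109) = 2.678991

2.6790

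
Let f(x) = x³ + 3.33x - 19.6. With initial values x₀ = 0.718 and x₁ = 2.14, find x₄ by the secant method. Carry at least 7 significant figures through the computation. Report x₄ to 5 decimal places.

f(x_0) = -16.838914, f(x_1) = -2.673456
x_2 = 2.140000 - (-2.673456)·(2.140000 - 0.718000)/(-2.673456 - (-16.838914)) = 2.408375; f(x_2) = 2.389114
x_3 = 2.408375 - (2.389114)·(2.408375 - 2.140000)/(2.389114 - (-2.673456)) = 2.281724; f(x_3) = -0.122597
x_4 = 2.281724 - (-0.122597)·(2.281724 - 2.408375)/(-0.122597 - (2.389114)) = 2.287906; f(x_4) = -0.005197

2.28791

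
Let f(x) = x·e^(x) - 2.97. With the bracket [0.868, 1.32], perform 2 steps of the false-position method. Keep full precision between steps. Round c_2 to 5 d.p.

1.03814

False-position update: c = (a·f(b) − b·f(a))/(f(b) − f(a)); replace the endpoint whose sign matches f(c).
f(0.868000) = -0.902301, f(1.320000) = 1.971316
step 1: c = 1.009926, f(c) = -0.197353 < 0 → new bracket [1.009926, 1.320000]
step 2: c = 1.038143, f(c) = -0.038317 < 0 → new bracket [1.038143, 1.320000]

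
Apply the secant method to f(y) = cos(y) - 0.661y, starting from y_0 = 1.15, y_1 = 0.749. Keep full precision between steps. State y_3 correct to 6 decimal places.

f(y_0) = -0.351663, f(y_1) = 0.237281
y_2 = 0.749000 - (0.237281)·(0.749000 - 1.150000)/(0.237281 - (-0.351663)) = 0.910560; f(y_2) = 0.011423
y_3 = 0.910560 - (0.011423)·(0.910560 - 0.749000)/(0.011423 - (0.237281)) = 0.918731; f(y_3) = -0.000452

0.918731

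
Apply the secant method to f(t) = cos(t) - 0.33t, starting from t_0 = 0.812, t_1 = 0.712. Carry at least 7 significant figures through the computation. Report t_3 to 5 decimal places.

f(t_0) = 0.420088, f(t_1) = 0.522097
t_2 = 0.712000 - (0.522097)·(0.712000 - 0.812000)/(0.522097 - (0.420088)) = 1.223818; f(t_2) = -0.063803
t_3 = 1.223818 - (-0.063803)·(1.223818 - 0.712000)/(-0.063803 - (0.522097)) = 1.168083; f(t_3) = 0.006449

1.16808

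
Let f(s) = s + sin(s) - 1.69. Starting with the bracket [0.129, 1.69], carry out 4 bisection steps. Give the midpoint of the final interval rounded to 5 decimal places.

0.86072

f(0.129000) = -1.432357, f(1.690000) = 0.992904 (opposite signs)
step 1: m = 0.909500, f(m) = 0.008697 > 0 → root in [0.129000, 0.909500]
step 2: m = 0.519250, f(m) = -0.674521 < 0 → root in [0.519250, 0.909500]
step 3: m = 0.714375, f(m) = -0.320480 < 0 → root in [0.714375, 0.909500]
step 4: m = 0.811937, f(m) = -0.152441 < 0 → root in [0.811937, 0.909500]
Midpoint of [0.811937, 0.909500] = 0.860719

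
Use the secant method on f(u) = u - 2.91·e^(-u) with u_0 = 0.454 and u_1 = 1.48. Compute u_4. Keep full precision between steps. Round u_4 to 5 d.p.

f(u_0) = -1.394091, f(u_1) = 0.817574
u_2 = 1.480000 - (0.817574)·(1.480000 - 0.454000)/(0.817574 - (-1.394091)) = 1.100724; f(u_2) = 0.132770
u_3 = 1.100724 - (0.132770)·(1.100724 - 1.480000)/(0.132770 - (0.817574)) = 1.027190; f(u_3) = -0.014624
u_4 = 1.027190 - (-0.014624)·(1.027190 - 1.100724)/(-0.014624 - (0.132770)) = 1.034486; f(u_4) = 0.000245

1.03449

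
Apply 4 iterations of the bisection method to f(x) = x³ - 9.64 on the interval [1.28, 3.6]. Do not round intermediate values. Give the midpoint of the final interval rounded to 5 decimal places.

f(1.280000) = -7.542848, f(3.600000) = 37.016000 (opposite signs)
step 1: m = 2.440000, f(m) = 4.886784 > 0 → root in [1.280000, 2.440000]
step 2: m = 1.860000, f(m) = -3.205144 < 0 → root in [1.860000, 2.440000]
step 3: m = 2.150000, f(m) = 0.298375 > 0 → root in [1.860000, 2.150000]
step 4: m = 2.005000, f(m) = -1.579850 < 0 → root in [2.005000, 2.150000]
Midpoint of [2.005000, 2.150000] = 2.077500

2.07750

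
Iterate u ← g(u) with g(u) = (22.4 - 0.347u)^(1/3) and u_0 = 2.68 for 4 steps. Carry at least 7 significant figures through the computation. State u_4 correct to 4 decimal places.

u_1 = g(2.680000) = 2.779357
u_2 = g(2.779357) = 2.777868
u_3 = g(2.777868) = 2.777890
u_4 = g(2.777890) = 2.777890

2.7779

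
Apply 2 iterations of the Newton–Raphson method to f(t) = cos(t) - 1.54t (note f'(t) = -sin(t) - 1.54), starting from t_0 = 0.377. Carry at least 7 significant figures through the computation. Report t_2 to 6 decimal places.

0.552688

t_0 = 0.377000: f = 0.349193, f' = -1.908133 → t_1 = 0.377000 - (0.349193)/(-1.908133) = 0.560003
t_1 = 0.560003: f = -0.015150, f' = -2.071188 → t_2 = 0.560003 - (-0.015150)/(-2.071188) = 0.552688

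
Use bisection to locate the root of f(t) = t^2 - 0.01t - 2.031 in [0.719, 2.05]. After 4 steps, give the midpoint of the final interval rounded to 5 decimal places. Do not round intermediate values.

f(0.719000) = -1.521229, f(2.050000) = 2.151000 (opposite signs)
step 1: m = 1.384500, f(m) = -0.128005 < 0 → root in [1.384500, 2.050000]
step 2: m = 1.717250, f(m) = 0.900775 > 0 → root in [1.384500, 1.717250]
step 3: m = 1.550875, f(m) = 0.358705 > 0 → root in [1.384500, 1.550875]
step 4: m = 1.467687, f(m) = 0.108430 > 0 → root in [1.384500, 1.467687]
Midpoint of [1.384500, 1.467687] = 1.426094

1.42609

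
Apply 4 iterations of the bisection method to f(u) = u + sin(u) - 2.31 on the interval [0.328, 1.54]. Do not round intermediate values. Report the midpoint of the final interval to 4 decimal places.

f(0.328000) = -1.659850, f(1.540000) = 0.229526 (opposite signs)
step 1: m = 0.934000, f(m) = -0.571995 < 0 → root in [0.934000, 1.540000]
step 2: m = 1.237000, f(m) = -0.128195 < 0 → root in [1.237000, 1.540000]
step 3: m = 1.388500, f(m) = 0.061930 > 0 → root in [1.237000, 1.388500]
step 4: m = 1.312750, f(m) = -0.030360 < 0 → root in [1.312750, 1.388500]
Midpoint of [1.312750, 1.388500] = 1.350625

1.3506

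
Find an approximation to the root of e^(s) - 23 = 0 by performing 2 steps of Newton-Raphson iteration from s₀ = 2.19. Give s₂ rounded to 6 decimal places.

f'(s) = e^(s)
s_0 = 2.190000: f = -14.064787, f' = 8.935213 → s_1 = 2.190000 - (-14.064787)/(8.935213) = 3.764085
s_1 = 3.764085: f = 20.124239, f' = 43.124239 → s_2 = 3.764085 - (20.124239)/(43.124239) = 3.297428

3.297428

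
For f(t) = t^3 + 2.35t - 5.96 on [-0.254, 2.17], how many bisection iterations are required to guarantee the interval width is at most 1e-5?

Initial width b − a = 2.17 − -0.254 = 2.424000.
After n steps the width is (b−a)/2^n; need (b−a)/2^n ≤ 1e-5.
So n ≥ log₂(2.424000/1e-5) = log₂(242400.0000) ≈ 17.8870.
Hence n = 18.

18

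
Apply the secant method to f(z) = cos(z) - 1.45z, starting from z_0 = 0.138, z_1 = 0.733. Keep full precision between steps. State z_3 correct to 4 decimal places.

f(z_0) = 0.790393, f(z_1) = -0.319680
z_2 = 0.733000 - (-0.319680)·(0.733000 - 0.138000)/(-0.319680 - (0.790393)) = 0.561651; f(z_2) = 0.031982
z_3 = 0.561651 - (0.031982)·(0.561651 - 0.733000)/(0.031982 - (-0.319680)) = 0.577235; f(z_3) = 0.000984

0.5772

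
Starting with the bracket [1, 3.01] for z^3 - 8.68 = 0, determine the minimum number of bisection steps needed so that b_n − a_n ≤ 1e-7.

25

Initial width b − a = 3.01 − 1 = 2.010000.
After n steps the width is (b−a)/2^n; need (b−a)/2^n ≤ 1e-7.
So n ≥ log₂(2.010000/1e-7) = log₂(20100000.0000) ≈ 24.2607.
Hence n = 25.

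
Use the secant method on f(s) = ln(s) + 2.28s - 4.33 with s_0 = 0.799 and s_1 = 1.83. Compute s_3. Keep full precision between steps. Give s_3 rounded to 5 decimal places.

1.67322

f(s_0) = -2.732674, f(s_1) = 0.446716
s_2 = 1.830000 - (0.446716)·(1.830000 - 0.799000)/(0.446716 - (-2.732674)) = 1.685141; f(s_2) = 0.033970
s_3 = 1.685141 - (0.033970)·(1.685141 - 1.830000)/(0.033970 - (0.446716)) = 1.673218; f(s_3) = -0.000313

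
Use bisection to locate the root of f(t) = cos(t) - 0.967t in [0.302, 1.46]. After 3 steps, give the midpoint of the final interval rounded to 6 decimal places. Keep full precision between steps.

0.808625

f(0.302000) = 0.662710, f(1.460000) = -1.301250 (opposite signs)
step 1: m = 0.881000, f(m) = -0.215547 < 0 → root in [0.302000, 0.881000]
step 2: m = 0.591500, f(m) = 0.258125 > 0 → root in [0.591500, 0.881000]
step 3: m = 0.736250, f(m) = 0.029038 > 0 → root in [0.736250, 0.881000]
Midpoint of [0.736250, 0.881000] = 0.808625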